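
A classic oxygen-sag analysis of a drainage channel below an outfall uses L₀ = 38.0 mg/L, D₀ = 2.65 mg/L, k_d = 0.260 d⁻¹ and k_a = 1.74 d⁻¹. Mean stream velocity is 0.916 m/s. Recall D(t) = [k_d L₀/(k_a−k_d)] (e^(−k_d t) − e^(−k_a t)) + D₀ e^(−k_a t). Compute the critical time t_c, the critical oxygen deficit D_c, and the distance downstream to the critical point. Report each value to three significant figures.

At the critical point dD/dt = 0, so k_d L₀ e^(−k_d t) = k_a D. Substituting D(t) from the Streeter–Phelps equation and solving for t gives
t_c = ln[(k_a/k_d)(1 − D₀(k_a−k_d)/(k_d L₀))] / (k_a−k_d).
Here k_a−k_d = 1.480 d⁻¹ and 1 − D₀(k_a−k_d)/(k_d L₀) = 1 − 2.65×1.480/(0.260×38.0) = 0.6030, so
t_c = ln(6.692 × 0.6030) / 1.480 = 1.395 / 1.480 = 0.9427 d.
L(t_c) = L₀ e^(−k_d t_c) = 38.0 × 0.7826 = 29.74 mg/L, and at the critical point k_a D_c = k_d L, so D_c = (0.260/1.74) × 29.74 = 4.444 mg/L.
x_c = v t_c = 0.916 m/s × 0.9427 d × 86400 s/d = 74610 m ≈ 74.6 km.

t_c ≈ 0.943 d; D_c ≈ 4.44 mg/L; x_c ≈ 74.6 km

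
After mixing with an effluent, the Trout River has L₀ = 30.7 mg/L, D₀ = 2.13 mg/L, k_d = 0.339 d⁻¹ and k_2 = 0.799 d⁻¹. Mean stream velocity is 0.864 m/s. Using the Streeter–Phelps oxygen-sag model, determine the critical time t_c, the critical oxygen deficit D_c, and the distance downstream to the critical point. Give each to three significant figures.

At the critical point dD/dt = 0, so k_d L₀ e^(−k_d t) = k_2 D. Substituting D(t) from the Streeter–Phelps equation and solving for t gives
t_c = ln[(k_2/k_d)(1 − D₀(k_2−k_d)/(k_d L₀))] / (k_2−k_d).
Here k_2−k_d = 0.4600 d⁻¹ and 1 − D₀(k_2−k_d)/(k_d L₀) = 1 − 2.13×0.4600/(0.339×30.7) = 0.9059, so
t_c = ln(2.357 × 0.9059) / 0.4600 = 0.7585 / 0.4600 = 1.649 d.
L(t_c) = L₀ e^(−k_d t_c) = 30.7 × 0.5718 = 17.55 mg/L, and at the critical point k_2 D_c = k_d L, so D_c = (0.339/0.799) × 17.55 = 7.448 mg/L.
x_c = v t_c = 0.864 m/s × 1.649 d × 86400 s/d = 123100 m ≈ 123 km.

t_c ≈ 1.65 d; D_c ≈ 7.45 mg/L; x_c ≈ 123 km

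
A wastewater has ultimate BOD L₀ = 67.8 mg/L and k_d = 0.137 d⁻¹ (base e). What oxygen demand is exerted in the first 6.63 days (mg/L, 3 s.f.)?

y_t = L₀(1 − e^(−k_d t)) = 67.8 × (1 − e^(−0.137×6.63))
= 67.8 × (1 − 0.4032) = 67.8 × 0.5968 = 40.46 mg/L.

y ≈ 40.5 mg/L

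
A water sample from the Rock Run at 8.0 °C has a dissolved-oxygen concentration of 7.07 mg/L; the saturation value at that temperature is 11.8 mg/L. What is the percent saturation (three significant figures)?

% saturation = C/C_s × 100 = 7.07/11.8 × 100 = 59.9 %.

59.9 % saturation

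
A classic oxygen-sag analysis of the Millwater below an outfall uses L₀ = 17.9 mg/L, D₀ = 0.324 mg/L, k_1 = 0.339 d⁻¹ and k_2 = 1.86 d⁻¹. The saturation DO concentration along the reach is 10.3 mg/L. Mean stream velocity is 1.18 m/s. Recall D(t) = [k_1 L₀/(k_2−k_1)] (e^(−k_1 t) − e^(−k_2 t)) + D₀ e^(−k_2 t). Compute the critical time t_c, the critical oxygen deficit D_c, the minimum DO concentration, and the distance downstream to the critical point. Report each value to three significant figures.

t_c = [1/(k_2−k_1)] ln[(k_2/k_1)(1 − D₀(k_2−k_1)/(k_1 L₀))]
= [1/(1.86−0.339)] ln[(1.86/0.339)(1 − 0.324×1.521/(0.339×17.9))]
= (1/1.521) ln[5.487 × 0.9188] = 0.6575 × ln(5.041) = 0.6575 × 1.618 = 1.064 d.
D_c = (k_1/k_2) L₀ e^(−k_1 t_c) = (0.339/1.86) × 17.9 × e^(−0.339×1.064) = 0.1823 × 17.9 × 0.6973 = 2.275 mg/L.
Minimum DO = C_s − D_c = 10.3 − 2.275 = 8.025 mg/L.
x_c = v t_c = 1.18 m/s × 1.064 d × 86400 s/d = 108400 m ≈ 108 km.

t_c ≈ 1.06 d; D_c ≈ 2.27 mg/L; min DO ≈ 8.03 mg/L; x_c ≈ 108 km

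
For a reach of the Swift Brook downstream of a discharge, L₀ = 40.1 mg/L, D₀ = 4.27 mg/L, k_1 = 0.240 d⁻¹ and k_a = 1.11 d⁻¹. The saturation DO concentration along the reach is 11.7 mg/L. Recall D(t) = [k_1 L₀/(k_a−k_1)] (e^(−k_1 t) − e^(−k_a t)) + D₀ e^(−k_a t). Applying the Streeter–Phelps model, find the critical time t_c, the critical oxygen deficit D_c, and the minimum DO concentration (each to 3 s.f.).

t_c ≈ 1.20 d; D_c ≈ 6.50 mg/L; min DO ≈ 5.20 mg/L

With k_a/k_1 = 4.625 and 1 − D₀(k_a−k_1)/(k_1 L₀) = 0.6140,
t_c = ln(4.625 × 0.6140) / (1.11 − 0.240) = ln(2.840) / 0.8700 = 1.044/0.8700 = 1.200 d.
L(t_c) = L₀ e^(−k_1 t_c) = 40.1 × 0.7498 = 30.07 mg/L, and at the critical point k_a D_c = k_1 L, so D_c = (0.240/1.11) × 30.07 = 6.501 mg/L.
Minimum DO = C_s − D_c = 11.7 − 6.501 = 5.199 mg/L.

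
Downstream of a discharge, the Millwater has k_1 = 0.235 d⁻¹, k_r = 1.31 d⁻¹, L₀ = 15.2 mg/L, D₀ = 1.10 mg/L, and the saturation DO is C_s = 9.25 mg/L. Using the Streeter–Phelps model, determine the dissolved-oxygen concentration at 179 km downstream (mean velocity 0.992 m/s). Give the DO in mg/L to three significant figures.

Travel time t = x/v = 179 km / (0.992 m/s) = 179000 m / 0.992 m/s = 180400 s = 2.088 d.
k_1 L₀/(k_r−k_1) = 0.235×15.2/(1.31−0.235) = 3.572/1.075 = 3.323 mg/L.
e^(−k_1 t) = e^(−0.235×2.088) = 0.6121; e^(−k_r t) = e^(−1.31×2.088) = 0.06484.
D = 3.323 × (0.6121 − 0.06484) + 1.10 × 0.06484 = 1.819 + 0.07132 = 1.890 mg/L.
DO = C_s − D = 9.25 − 1.890 = 7.360 mg/L.

DO ≈ 7.36 mg/L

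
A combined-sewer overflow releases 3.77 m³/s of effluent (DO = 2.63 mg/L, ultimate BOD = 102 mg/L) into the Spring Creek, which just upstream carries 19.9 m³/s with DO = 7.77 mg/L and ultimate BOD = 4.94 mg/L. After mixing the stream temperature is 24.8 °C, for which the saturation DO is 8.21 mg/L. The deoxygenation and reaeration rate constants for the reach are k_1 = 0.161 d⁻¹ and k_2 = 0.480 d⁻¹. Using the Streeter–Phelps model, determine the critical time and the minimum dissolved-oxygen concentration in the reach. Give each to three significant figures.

t_c ≈ 3.02 d; minimum DO ≈ 4.00 mg/L

Mixed DO = (19.9×7.77 + 3.77×2.63)/(19.9+3.77) = 164.5/23.67 = 6.951 mg/L.
Mixed L₀ = (19.9×4.94 + 3.77×102)/(23.67) = 482.8/23.67 = 20.40 mg/L.
Initial deficit D₀ = C_s − DO₀ = 8.21 − 6.951 = 1.259 mg/L.
t_c = (1/0.3190) ln[(0.480/0.161)(1 − 1.259×0.3190/(0.161×20.40))] = 3.135 × ln(2.617) = 3.016 d.
D_c = (0.161/0.480) × 20.40 × e^(−0.161×3.016) = 0.3354 × 20.40 × 0.6154 = 4.211 mg/L.
Minimum DO = 8.21 − 4.211 = 3.999 mg/L.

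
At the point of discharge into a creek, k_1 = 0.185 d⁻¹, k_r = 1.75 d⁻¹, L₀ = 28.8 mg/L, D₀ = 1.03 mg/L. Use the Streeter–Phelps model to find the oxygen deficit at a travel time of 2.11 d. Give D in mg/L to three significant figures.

k_1 L₀/(k_r−k_1) = 0.185×28.8/(1.75−0.185) = 5.328/1.565 = 3.404 mg/L.
e^(−k_1 t) = e^(−0.185×2.110) = 0.6768; e^(−k_r t) = e^(−1.75×2.110) = 0.02491.
D = 3.404 × (0.6768 − 0.02491) + 1.03 × 0.02491 = 2.219 + 0.02566 = 2.245 mg/L.

D ≈ 2.25 mg/L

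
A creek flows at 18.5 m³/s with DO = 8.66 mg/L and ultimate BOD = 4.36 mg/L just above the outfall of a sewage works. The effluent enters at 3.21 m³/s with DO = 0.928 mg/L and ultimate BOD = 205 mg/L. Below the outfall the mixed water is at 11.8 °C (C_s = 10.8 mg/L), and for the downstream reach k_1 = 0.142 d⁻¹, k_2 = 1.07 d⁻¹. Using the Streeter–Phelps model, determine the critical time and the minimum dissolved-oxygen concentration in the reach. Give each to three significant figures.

Mixed DO = (18.5×8.66 + 3.21×0.928)/(18.5+3.21) = 163.2/21.71 = 7.517 mg/L.
Mixed L₀ = (18.5×4.36 + 3.21×205)/(21.71) = 738.7/21.71 = 34.03 mg/L.
Initial deficit D₀ = C_s − DO₀ = 10.8 − 7.517 = 3.283 mg/L.
t_c = (1/0.9280) ln[(1.07/0.142)(1 − 3.283×0.9280/(0.142×34.03))] = 1.078 × ln(2.784) = 1.103 d.
D_c = (0.142/1.07) × 34.03 × e^(−0.142×1.103) = 0.1327 × 34.03 × 0.8550 = 3.861 mg/L.
Minimum DO = 10.8 − 3.861 = 6.939 mg/L.

t_c ≈ 1.10 d; minimum DO ≈ 6.94 mg/L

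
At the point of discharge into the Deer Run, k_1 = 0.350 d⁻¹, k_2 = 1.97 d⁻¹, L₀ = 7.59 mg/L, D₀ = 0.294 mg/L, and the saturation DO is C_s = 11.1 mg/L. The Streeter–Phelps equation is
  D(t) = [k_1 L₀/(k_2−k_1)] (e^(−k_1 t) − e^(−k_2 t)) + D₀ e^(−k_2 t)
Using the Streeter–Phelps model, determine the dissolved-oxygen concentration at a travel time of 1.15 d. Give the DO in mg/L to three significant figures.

DO ≈ 10.1 mg/L

k_1 L₀/(k_2−k_1) = 0.350×7.59/(1.97−0.350) = 2.656/1.620 = 1.640 mg/L.
e^(−k_1 t) = e^(−0.350×1.150) = 0.6686; e^(−k_2 t) = e^(−1.97×1.150) = 0.1038.
D = 1.640 × (0.6686 − 0.1038) + 0.294 × 0.1038 = 0.9263 + 0.03051 = 0.9568 mg/L.
DO = C_s − D = 11.1 − 0.9568 = 10.14 mg/L.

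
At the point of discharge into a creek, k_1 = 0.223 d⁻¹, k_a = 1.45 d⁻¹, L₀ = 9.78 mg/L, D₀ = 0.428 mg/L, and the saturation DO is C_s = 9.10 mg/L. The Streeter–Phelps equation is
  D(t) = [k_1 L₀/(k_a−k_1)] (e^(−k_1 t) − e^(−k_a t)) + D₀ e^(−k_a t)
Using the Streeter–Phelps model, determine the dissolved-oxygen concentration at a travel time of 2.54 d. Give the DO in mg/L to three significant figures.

k_1 L₀/(k_a−k_1) = 0.223×9.78/(1.45−0.223) = 2.181/1.227 = 1.777 mg/L.
e^(−k_1 t) = e^(−0.223×2.540) = 0.5676; e^(−k_a t) = e^(−1.45×2.540) = 0.02515.
D = 1.777 × (0.5676 − 0.02515) + 0.428 × 0.02515 = 0.9641 + 0.01076 = 0.9749 mg/L.
DO = C_s − D = 9.10 − 0.9749 = 8.125 mg/L.

DO ≈ 8.13 mg/L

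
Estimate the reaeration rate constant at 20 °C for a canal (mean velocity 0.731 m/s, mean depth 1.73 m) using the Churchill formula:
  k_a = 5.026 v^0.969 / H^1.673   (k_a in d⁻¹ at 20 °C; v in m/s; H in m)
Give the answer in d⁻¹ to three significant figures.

k_a = 5.026 × 0.731^0.969 / 1.73^1.673 = 5.026 × 0.7381 / 2.502 = 1.483 d⁻¹.

k_a ≈ 1.48 d⁻¹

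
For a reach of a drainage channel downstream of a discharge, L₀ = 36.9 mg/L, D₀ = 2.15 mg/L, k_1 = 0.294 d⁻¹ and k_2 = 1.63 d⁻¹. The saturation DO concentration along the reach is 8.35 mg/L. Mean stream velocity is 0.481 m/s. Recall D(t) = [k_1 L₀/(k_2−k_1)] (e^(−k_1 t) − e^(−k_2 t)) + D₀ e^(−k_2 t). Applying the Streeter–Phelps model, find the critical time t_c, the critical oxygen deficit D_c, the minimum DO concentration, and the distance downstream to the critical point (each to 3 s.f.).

At the critical point dD/dt = 0, so k_1 L₀ e^(−k_1 t) = k_2 D. Substituting D(t) from the Streeter–Phelps equation and solving for t gives
t_c = ln[(k_2/k_1)(1 − D₀(k_2−k_1)/(k_1 L₀))] / (k_2−k_1).
Here k_2−k_1 = 1.336 d⁻¹ and 1 − D₀(k_2−k_1)/(k_1 L₀) = 1 − 2.15×1.336/(0.294×36.9) = 0.7352, so
t_c = ln(5.544 × 0.7352) / 1.336 = 1.405 / 1.336 = 1.052 d.
L(t_c) = L₀ e^(−k_1 t_c) = 36.9 × 0.7340 = 27.09 mg/L, and at the critical point k_2 D_c = k_1 L, so D_c = (0.294/1.63) × 27.09 = 4.885 mg/L.
Minimum DO = C_s − D_c = 8.35 − 4.885 = 3.465 mg/L.
x_c = v t_c = 0.481 m/s × 1.052 d × 86400 s/d = 43710 m ≈ 43.7 km.

t_c ≈ 1.05 d; D_c ≈ 4.89 mg/L; min DO ≈ 3.46 mg/L; x_c ≈ 43.7 km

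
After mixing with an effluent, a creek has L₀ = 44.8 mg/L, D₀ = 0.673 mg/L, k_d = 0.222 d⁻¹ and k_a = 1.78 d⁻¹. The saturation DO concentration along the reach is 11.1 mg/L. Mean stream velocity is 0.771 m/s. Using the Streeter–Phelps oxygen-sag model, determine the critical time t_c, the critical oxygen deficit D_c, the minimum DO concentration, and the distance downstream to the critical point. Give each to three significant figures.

With k_a/k_d = 8.018 and 1 − D₀(k_a−k_d)/(k_d L₀) = 0.8946,
t_c = ln(8.018 × 0.8946) / (1.78 − 0.222) = ln(7.173) / 1.558 = 1.970/1.558 = 1.265 d.
L(t_c) = L₀ e^(−k_d t_c) = 44.8 × 0.7552 = 33.83 mg/L, and at the critical point k_a D_c = k_d L, so D_c = (0.222/1.78) × 33.83 = 4.220 mg/L.
Minimum DO = C_s − D_c = 11.1 − 4.220 = 6.880 mg/L.
x_c = v t_c = 0.771 m/s × 1.265 d × 86400 s/d = 84240 m ≈ 84.2 km.

t_c ≈ 1.26 d; D_c ≈ 4.22 mg/L; min DO ≈ 6.88 mg/L; x_c ≈ 84.2 km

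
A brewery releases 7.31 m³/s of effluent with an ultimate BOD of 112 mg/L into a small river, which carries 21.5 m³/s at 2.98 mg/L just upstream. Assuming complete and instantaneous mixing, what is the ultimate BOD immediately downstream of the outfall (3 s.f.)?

30.6 mg/L

Flow-weighted mixing: C = (Q_r C_r + Q_w C_w)/(Q_r + Q_w)
= (21.5×2.98 + 7.31×112)/(21.5 + 7.31) = 882.8/28.81 = 30.64 mg/L.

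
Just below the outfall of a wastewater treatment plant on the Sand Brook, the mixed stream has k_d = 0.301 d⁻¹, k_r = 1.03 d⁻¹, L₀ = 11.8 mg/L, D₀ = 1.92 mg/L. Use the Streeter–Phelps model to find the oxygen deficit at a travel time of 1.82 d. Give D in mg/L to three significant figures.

k_d L₀/(k_r−k_d) = 0.301×11.8/(1.03−0.301) = 3.552/0.7290 = 4.872 mg/L.
e^(−k_d t) = e^(−0.301×1.820) = 0.5782; e^(−k_r t) = e^(−1.03×1.820) = 0.1534.
D = 4.872 × (0.5782 − 0.1534) + 1.92 × 0.1534 = 2.070 + 0.2946 = 2.364 mg/L.

D ≈ 2.36 mg/L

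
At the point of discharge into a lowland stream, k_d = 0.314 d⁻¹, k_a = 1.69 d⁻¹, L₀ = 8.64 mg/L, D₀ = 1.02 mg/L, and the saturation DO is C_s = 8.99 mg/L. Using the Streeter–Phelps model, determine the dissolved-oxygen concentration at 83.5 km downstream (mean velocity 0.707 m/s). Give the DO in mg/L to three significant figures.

DO ≈ 7.80 mg/L

Travel time t = x/v = 83.5 km / (0.707 m/s) = 83500 m / 0.707 m/s = 118100 s = 1.367 d.
k_d L₀/(k_a−k_d) = 0.314×8.64/(1.69−0.314) = 2.713/1.376 = 1.972 mg/L.
e^(−k_d t) = e^(−0.314×1.367) = 0.6510; e^(−k_a t) = e^(−1.69×1.367) = 0.09925.
D = 1.972 × (0.6510 − 0.09925) + 1.02 × 0.09925 = 1.088 + 0.1012 = 1.189 mg/L.
DO = C_s − D = 8.99 − 1.189 = 7.801 mg/L.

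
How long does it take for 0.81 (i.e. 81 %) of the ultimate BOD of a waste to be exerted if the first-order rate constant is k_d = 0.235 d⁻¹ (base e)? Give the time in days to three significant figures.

y/L₀ = 1 − e^(−k_d t) = 0.81 ⇒ e^(−k_d t) = 0.190
t = −ln(0.190) / 0.235 = 1.661 / 0.235 = 7.067 d.

t ≈ 7.07 d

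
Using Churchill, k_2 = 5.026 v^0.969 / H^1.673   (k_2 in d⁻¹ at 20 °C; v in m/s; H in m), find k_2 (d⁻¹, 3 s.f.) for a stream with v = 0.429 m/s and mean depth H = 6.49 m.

k_2 ≈ 0.0969 d⁻¹

k_2 = 5.026 × 0.429^0.969 / 6.49^1.673 = 5.026 × 0.4404 / 22.85 = 0.09687 d⁻¹.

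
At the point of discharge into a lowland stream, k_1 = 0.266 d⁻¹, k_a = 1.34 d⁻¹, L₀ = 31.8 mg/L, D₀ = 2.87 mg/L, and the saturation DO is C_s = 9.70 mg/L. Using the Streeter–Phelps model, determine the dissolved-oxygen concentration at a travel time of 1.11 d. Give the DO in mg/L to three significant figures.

k_1 L₀/(k_a−k_1) = 0.266×31.8/(1.34−0.266) = 8.459/1.074 = 7.876 mg/L.
e^(−k_1 t) = e^(−0.266×1.110) = 0.7443; e^(−k_a t) = e^(−1.34×1.110) = 0.2260.
D = 7.876 × (0.7443 − 0.2260) + 2.87 × 0.2260 = 4.083 + 0.6485 = 4.731 mg/L.
DO = C_s − D = 9.70 − 4.731 = 4.969 mg/L.

DO ≈ 4.97 mg/L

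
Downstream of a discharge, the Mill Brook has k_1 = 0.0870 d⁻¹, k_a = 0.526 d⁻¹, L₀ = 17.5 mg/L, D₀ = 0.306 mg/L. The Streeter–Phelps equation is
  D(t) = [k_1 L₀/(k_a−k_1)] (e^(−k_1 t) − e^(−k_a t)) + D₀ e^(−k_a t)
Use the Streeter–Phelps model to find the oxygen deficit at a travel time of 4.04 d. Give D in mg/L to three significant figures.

k_1 L₀/(k_a−k_1) = 0.0870×17.5/(0.526−0.0870) = 1.522/0.4390 = 3.468 mg/L.
e^(−k_1 t) = e^(−0.0870×4.040) = 0.7036; e^(−k_a t) = e^(−0.526×4.040) = 0.1194.
D = 3.468 × (0.7036 − 0.1194) + 0.306 × 0.1194 = 2.026 + 0.03655 = 2.063 mg/L.

D ≈ 2.06 mg/L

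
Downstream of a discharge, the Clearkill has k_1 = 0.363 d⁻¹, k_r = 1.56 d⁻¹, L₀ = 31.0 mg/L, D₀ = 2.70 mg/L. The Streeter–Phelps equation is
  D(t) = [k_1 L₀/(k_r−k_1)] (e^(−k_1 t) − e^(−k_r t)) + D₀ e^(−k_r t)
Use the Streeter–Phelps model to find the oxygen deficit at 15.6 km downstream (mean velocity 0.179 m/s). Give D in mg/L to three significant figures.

D ≈ 5.13 mg/L

Travel time t = x/v = 15.6 km / (0.179 m/s) = 15600 m / 0.179 m/s = 87150 s = 1.009 d.
k_1 L₀/(k_r−k_1) = 0.363×31.0/(1.56−0.363) = 11.25/1.197 = 9.401 mg/L.
e^(−k_1 t) = e^(−0.363×1.009) = 0.6934; e^(−k_r t) = e^(−1.56×1.009) = 0.2073.
D = 9.401 × (0.6934 − 0.2073) + 2.70 × 0.2073 = 4.570 + 0.5597 = 5.129 mg/L.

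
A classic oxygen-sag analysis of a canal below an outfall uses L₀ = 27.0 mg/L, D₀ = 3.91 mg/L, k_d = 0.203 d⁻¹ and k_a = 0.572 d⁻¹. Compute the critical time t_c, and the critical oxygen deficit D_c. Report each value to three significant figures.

At the critical point dD/dt = 0, so k_d L₀ e^(−k_d t) = k_a D. Substituting D(t) from the Streeter–Phelps equation and solving for t gives
t_c = ln[(k_a/k_d)(1 − D₀(k_a−k_d)/(k_d L₀))] / (k_a−k_d).
Here k_a−k_d = 0.3690 d⁻¹ and 1 − D₀(k_a−k_d)/(k_d L₀) = 1 − 3.91×0.3690/(0.203×27.0) = 0.7368, so
t_c = ln(2.818 × 0.7368) / 0.3690 = 0.7304 / 0.3690 = 1.980 d.
D_c = (k_d/k_a) L₀ e^(−k_d t_c) = (0.203/0.572) × 27.0 × e^(−0.203×1.980) = 0.3549 × 27.0 × 0.6691 = 6.411 mg/L.

t_c ≈ 1.98 d; D_c ≈ 6.41 mg/L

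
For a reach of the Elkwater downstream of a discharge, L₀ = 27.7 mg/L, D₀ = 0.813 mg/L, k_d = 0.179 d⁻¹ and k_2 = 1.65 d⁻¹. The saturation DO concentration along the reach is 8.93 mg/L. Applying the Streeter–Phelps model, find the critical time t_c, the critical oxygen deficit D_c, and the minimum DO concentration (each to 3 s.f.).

t_c ≈ 1.32 d; D_c ≈ 2.37 mg/L; min DO ≈ 6.56 mg/L

At the critical point dD/dt = 0, so k_d L₀ e^(−k_d t) = k_2 D. Substituting D(t) from the Streeter–Phelps equation and solving for t gives
t_c = ln[(k_2/k_d)(1 − D₀(k_2−k_d)/(k_d L₀))] / (k_2−k_d).
Here k_2−k_d = 1.471 d⁻¹ and 1 − D₀(k_2−k_d)/(k_d L₀) = 1 − 0.813×1.471/(0.179×27.7) = 0.7588, so
t_c = ln(9.218 × 0.7588) / 1.471 = 1.945 / 1.471 = 1.322 d.
D_c = (k_d/k_2) L₀ e^(−k_d t_c) = (0.179/1.65) × 27.7 × e^(−0.179×1.322) = 0.1085 × 27.7 × 0.7892 = 2.372 mg/L.
Minimum DO = C_s − D_c = 8.93 − 2.372 = 6.558 mg/L.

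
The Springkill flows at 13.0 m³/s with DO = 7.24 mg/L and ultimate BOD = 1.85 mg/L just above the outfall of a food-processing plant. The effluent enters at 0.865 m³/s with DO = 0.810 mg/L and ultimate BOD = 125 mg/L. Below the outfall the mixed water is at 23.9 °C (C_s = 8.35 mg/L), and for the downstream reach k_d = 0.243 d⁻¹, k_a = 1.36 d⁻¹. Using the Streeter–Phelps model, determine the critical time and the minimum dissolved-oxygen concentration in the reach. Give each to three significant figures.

t_c ≈ 0.374 d; minimum DO ≈ 6.79 mg/L

Mixed DO = (13.0×7.24 + 0.865×0.810)/(13.0+0.865) = 94.82/13.87 = 6.839 mg/L.
Mixed L₀ = (13.0×1.85 + 0.865×125)/(13.87) = 132.2/13.87 = 9.533 mg/L.
Initial deficit D₀ = C_s − DO₀ = 8.35 − 6.839 = 1.511 mg/L.
t_c = (1/1.117) ln[(1.36/0.243)(1 − 1.511×1.117/(0.243×9.533))] = 0.8953 × ln(1.519) = 0.3740 d.
D_c = (0.243/1.36) × 9.533 × e^(−0.243×0.3740) = 0.1787 × 9.533 × 0.9131 = 1.555 mg/L.
Minimum DO = 8.35 − 1.555 = 6.795 mg/L.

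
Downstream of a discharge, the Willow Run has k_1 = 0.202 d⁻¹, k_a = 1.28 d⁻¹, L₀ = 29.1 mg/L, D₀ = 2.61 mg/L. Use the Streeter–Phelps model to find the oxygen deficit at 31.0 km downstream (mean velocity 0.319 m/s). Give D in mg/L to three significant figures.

Travel time t = x/v = 31.0 km / (0.319 m/s) = 31000 m / 0.319 m/s = 97180 s = 1.125 d.
k_1 L₀/(k_a−k_1) = 0.202×29.1/(1.28−0.202) = 5.878/1.078 = 5.453 mg/L.
e^(−k_1 t) = e^(−0.202×1.125) = 0.7968; e^(−k_a t) = e^(−1.28×1.125) = 0.2370.
D = 5.453 × (0.7968 − 0.2370) + 2.61 × 0.2370 = 3.052 + 0.6186 = 3.671 mg/L.

D ≈ 3.67 mg/L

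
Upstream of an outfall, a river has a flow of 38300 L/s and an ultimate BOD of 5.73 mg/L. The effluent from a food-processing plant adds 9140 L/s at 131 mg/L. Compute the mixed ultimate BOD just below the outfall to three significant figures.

29.9 mg/L

Flow-weighted mixing: C = (Q_r C_r + Q_w C_w)/(Q_r + Q_w)
= (38300×5.73 + 9140×131)/(38300 + 9140) = 1.417×10^6/47440 = 29.87 mg/L.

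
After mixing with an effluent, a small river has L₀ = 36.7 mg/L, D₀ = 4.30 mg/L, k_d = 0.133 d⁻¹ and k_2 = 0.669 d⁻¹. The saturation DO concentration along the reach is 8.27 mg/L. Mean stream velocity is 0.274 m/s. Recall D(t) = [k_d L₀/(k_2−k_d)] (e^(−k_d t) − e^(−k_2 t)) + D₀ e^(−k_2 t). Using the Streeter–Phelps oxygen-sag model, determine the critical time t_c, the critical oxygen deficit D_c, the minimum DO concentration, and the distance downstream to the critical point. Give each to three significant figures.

t_c ≈ 1.82 d; D_c ≈ 5.73 mg/L; min DO ≈ 2.54 mg/L; x_c ≈ 43.1 km

At the critical point dD/dt = 0, so k_d L₀ e^(−k_d t) = k_2 D. Substituting D(t) from the Streeter–Phelps equation and solving for t gives
t_c = ln[(k_2/k_d)(1 − D₀(k_2−k_d)/(k_d L₀))] / (k_2−k_d).
Here k_2−k_d = 0.5360 d⁻¹ and 1 − D₀(k_2−k_d)/(k_d L₀) = 1 − 4.30×0.5360/(0.133×36.7) = 0.5278, so
t_c = ln(5.030 × 0.5278) / 0.5360 = 0.9764 / 0.5360 = 1.822 d.
L(t_c) = L₀ e^(−k_d t_c) = 36.7 × 0.7848 = 28.80 mg/L, and at the critical point k_2 D_c = k_d L, so D_c = (0.133/0.669) × 28.80 = 5.726 mg/L.
Minimum DO = C_s − D_c = 8.27 − 5.726 = 2.544 mg/L.
x_c = v t_c = 0.274 m/s × 1.822 d × 86400 s/d = 43130 m ≈ 43.1 km.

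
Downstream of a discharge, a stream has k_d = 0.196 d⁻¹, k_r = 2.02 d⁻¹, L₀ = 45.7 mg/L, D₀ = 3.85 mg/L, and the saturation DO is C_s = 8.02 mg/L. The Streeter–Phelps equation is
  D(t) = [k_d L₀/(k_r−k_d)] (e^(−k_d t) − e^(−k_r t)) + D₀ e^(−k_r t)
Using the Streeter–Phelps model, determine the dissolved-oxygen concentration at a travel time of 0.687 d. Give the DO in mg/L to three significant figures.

DO ≈ 3.99 mg/L

k_d L₀/(k_r−k_d) = 0.196×45.7/(2.02−0.196) = 8.957/1.824 = 4.911 mg/L.
e^(−k_d t) = e^(−0.196×0.6870) = 0.8740; e^(−k_r t) = e^(−2.02×0.6870) = 0.2496.
D = 4.911 × (0.8740 − 0.2496) + 3.85 × 0.2496 = 3.066 + 0.9611 = 4.027 mg/L.
DO = C_s − D = 8.02 − 4.027 = 3.993 mg/L.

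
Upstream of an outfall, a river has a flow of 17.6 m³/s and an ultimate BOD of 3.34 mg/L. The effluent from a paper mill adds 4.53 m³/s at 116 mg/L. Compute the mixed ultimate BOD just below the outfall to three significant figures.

26.4 mg/L

Flow-weighted mixing: C = (Q_r C_r + Q_w C_w)/(Q_r + Q_w)
= (17.6×3.34 + 4.53×116)/(17.6 + 4.53) = 584.3/22.13 = 26.40 mg/L.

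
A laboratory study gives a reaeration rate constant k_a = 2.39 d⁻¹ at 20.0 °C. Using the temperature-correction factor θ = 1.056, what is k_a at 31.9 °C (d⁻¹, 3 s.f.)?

k_a ≈ 4.57 d⁻¹

k_a(T₂) = k_a(T₁) · θ^(T₂−T₁) = 2.39 × 1.056^(31.9−20.0)
= 2.39 × 1.056^11.9 = 2.39 × 1.912 = 4.571 d⁻¹.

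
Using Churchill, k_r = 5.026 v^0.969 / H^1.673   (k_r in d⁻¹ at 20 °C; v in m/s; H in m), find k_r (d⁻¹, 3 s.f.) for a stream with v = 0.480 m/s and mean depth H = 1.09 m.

k_r ≈ 2.14 d⁻¹

k_r = 5.026 × 0.480^0.969 / 1.09^1.673 = 5.026 × 0.4910 / 1.155 = 2.137 d⁻¹.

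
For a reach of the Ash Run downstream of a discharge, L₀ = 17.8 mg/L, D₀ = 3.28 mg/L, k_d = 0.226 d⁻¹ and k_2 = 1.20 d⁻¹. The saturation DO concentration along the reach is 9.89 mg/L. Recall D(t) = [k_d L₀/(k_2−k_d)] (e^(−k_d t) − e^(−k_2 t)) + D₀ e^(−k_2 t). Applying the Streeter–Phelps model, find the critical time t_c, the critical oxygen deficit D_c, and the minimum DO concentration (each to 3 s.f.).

At the critical point dD/dt = 0, so k_d L₀ e^(−k_d t) = k_2 D. Substituting D(t) from the Streeter–Phelps equation and solving for t gives
t_c = ln[(k_2/k_d)(1 − D₀(k_2−k_d)/(k_d L₀))] / (k_2−k_d).
Here k_2−k_d = 0.9740 d⁻¹ and 1 − D₀(k_2−k_d)/(k_d L₀) = 1 − 3.28×0.9740/(0.226×17.8) = 0.2058, so
t_c = ln(5.310 × 0.2058) / 0.9740 = 0.08892 / 0.9740 = 0.09129 d.
D_c = (k_d/k_2) L₀ e^(−k_d t_c) = (0.226/1.20) × 17.8 × e^(−0.226×0.09129) = 0.1883 × 17.8 × 0.9796 = 3.284 mg/L.
Minimum DO = C_s − D_c = 9.89 − 3.284 = 6.606 mg/L.

t_c ≈ 0.0913 d; D_c ≈ 3.28 mg/L; min DO ≈ 6.61 mg/L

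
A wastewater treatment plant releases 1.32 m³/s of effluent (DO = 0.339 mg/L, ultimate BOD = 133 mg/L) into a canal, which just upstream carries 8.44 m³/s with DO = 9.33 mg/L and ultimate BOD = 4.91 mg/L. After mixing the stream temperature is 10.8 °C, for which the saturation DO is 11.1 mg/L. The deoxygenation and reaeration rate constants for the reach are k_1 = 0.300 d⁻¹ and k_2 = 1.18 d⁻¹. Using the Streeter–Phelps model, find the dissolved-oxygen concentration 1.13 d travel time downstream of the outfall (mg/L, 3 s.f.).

DO ≈ 6.91 mg/L

Mixed DO = (8.44×9.33 + 1.32×0.339)/(8.44+1.32) = 79.19/9.760 = 8.114 mg/L.
Mixed L₀ = (8.44×4.91 + 1.32×133)/(9.760) = 217.0/9.760 = 22.23 mg/L.
Initial deficit D₀ = C_s − DO₀ = 11.1 − 8.114 = 2.986 mg/L.
D(1.13) = [0.300×22.23/(1.18−0.300)](e^(−0.300×1.13) − e^(−1.18×1.13)) + 2.986 e^(−1.18×1.13)
= 7.580 × (0.7125 − 0.2636) + 2.986 × 0.2636 = 4.190 mg/L.
DO = 11.1 − 4.190 = 6.910 mg/L.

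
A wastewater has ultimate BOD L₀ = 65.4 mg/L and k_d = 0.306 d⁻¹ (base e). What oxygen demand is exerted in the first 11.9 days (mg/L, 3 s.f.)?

y_t = L₀(1 − e^(−k_d t)) = 65.4 × (1 − e^(−0.306×11.9))
= 65.4 × (1 − 0.02622) = 65.4 × 0.9738 = 63.69 mg/L.

y ≈ 63.7 mg/L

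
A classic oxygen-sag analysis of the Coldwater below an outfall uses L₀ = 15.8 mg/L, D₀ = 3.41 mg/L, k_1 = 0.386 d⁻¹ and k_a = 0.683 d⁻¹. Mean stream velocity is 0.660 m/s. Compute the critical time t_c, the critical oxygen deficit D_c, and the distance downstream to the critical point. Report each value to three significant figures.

t_c ≈ 1.31 d; D_c ≈ 5.39 mg/L; x_c ≈ 74.7 km

t_c = [1/(k_a−k_1)] ln[(k_a/k_1)(1 − D₀(k_a−k_1)/(k_1 L₀))]
= [1/(0.683−0.386)] ln[(0.683/0.386)(1 − 3.41×0.2970/(0.386×15.8))]
= (1/0.2970) ln[1.769 × 0.8339] = 3.367 × ln(1.476) = 3.367 × 0.3891 = 1.310 d.
L(t_c) = L₀ e^(−k_1 t_c) = 15.8 × 0.6031 = 9.529 mg/L, and at the critical point k_a D_c = k_1 L, so D_c = (0.386/0.683) × 9.529 = 5.385 mg/L.
x_c = v t_c = 0.660 m/s × 1.310 d × 86400 s/d = 74700 m ≈ 74.7 km.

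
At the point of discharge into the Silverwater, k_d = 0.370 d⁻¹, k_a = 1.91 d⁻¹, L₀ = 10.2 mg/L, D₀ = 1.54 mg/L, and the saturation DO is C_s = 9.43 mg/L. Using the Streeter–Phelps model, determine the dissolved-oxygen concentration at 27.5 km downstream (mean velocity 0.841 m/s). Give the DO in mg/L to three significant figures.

Travel time t = x/v = 27.5 km / (0.841 m/s) = 27500 m / 0.841 m/s = 32700 s = 0.3785 d.
k_d L₀/(k_a−k_d) = 0.370×10.2/(1.91−0.370) = 3.774/1.540 = 2.451 mg/L.
e^(−k_d t) = e^(−0.370×0.3785) = 0.8693; e^(−k_a t) = e^(−1.91×0.3785) = 0.4854.
D = 2.451 × (0.8693 − 0.4854) + 1.54 × 0.4854 = 0.9410 + 0.7475 = 1.688 mg/L.
DO = C_s − D = 9.43 − 1.688 = 7.742 mg/L.

DO ≈ 7.74 mg/L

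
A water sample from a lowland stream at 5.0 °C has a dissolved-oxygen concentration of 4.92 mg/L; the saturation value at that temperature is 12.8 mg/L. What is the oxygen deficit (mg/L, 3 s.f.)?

D = C_s − C = 12.8 − 4.92 = 7.88 mg/L.

D ≈ 7.88 mg/L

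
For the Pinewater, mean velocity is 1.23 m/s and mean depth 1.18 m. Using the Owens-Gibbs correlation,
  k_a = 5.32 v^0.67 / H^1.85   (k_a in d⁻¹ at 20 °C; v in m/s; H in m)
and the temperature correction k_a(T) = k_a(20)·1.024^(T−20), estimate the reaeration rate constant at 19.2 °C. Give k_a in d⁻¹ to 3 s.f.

k_a(20) = 5.32 × 1.23^0.67 / 1.18^1.85 = 5.32 × 1.149 / 1.358 = 4.500 d⁻¹.
k_a(19.2) = 4.500 × 1.024^(19.2−20) = 4.500 × 0.9812 = 4.415 d⁻¹.

k_a ≈ 4.41 d⁻¹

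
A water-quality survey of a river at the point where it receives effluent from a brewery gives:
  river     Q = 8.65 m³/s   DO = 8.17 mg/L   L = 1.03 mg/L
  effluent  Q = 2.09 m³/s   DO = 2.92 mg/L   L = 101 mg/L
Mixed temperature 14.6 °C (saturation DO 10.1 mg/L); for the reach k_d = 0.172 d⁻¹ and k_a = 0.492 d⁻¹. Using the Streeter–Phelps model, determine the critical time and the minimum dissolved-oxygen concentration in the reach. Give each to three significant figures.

Mixed DO = (8.65×8.17 + 2.09×2.92)/(8.65+2.09) = 76.77/10.74 = 7.148 mg/L.
Mixed L₀ = (8.65×1.03 + 2.09×101)/(10.74) = 220.0/10.74 = 20.48 mg/L.
Initial deficit D₀ = C_s − DO₀ = 10.1 − 7.148 = 2.952 mg/L.
t_c = (1/0.3200) ln[(0.492/0.172)(1 − 2.952×0.3200/(0.172×20.48))] = 3.125 × ln(2.094) = 2.309 d.
D_c = (0.172/0.492) × 20.48 × e^(−0.172×2.309) = 0.3496 × 20.48 × 0.6722 = 4.814 mg/L.
Minimum DO = 10.1 − 4.814 = 5.286 mg/L.

t_c ≈ 2.31 d; minimum DO ≈ 5.29 mg/L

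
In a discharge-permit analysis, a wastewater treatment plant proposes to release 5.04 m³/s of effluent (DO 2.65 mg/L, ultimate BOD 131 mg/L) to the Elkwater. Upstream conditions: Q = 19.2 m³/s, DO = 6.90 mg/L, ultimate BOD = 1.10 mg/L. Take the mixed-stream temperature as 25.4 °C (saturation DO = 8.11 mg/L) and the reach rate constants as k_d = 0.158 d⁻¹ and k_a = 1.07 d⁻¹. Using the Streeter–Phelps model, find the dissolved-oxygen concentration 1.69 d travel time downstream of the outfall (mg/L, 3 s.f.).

Mixed DO = (19.2×6.90 + 5.04×2.65)/(19.2+5.04) = 145.8/24.24 = 6.016 mg/L.
Mixed L₀ = (19.2×1.10 + 5.04×131)/(24.24) = 681.4/24.24 = 28.11 mg/L.
Initial deficit D₀ = C_s − DO₀ = 8.11 − 6.016 = 2.094 mg/L.
D(1.69) = [0.158×28.11/(1.07−0.158)](e^(−0.158×1.69) − e^(−1.07×1.69)) + 2.094 e^(−1.07×1.69)
= 4.870 × (0.7657 − 0.1639) + 2.094 × 0.1639 = 3.273 mg/L.
DO = 8.11 − 3.273 = 4.837 mg/L.

DO ≈ 4.84 mg/L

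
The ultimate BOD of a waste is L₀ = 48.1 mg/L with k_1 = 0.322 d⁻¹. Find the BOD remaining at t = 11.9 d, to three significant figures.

L ≈ 1.04 mg/L

L_t = L₀ e^(−k_1 t) = 48.1 × e^(−0.322×11.9) = 48.1 × 0.02167 = 1.042 mg/L.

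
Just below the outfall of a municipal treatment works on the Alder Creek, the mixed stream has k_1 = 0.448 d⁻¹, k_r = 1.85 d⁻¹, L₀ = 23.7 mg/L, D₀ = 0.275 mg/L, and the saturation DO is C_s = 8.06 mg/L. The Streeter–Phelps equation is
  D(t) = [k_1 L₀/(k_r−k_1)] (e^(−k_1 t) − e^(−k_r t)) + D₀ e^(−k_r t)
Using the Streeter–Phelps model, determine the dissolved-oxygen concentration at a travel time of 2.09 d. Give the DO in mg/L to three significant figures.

k_1 L₀/(k_r−k_1) = 0.448×23.7/(1.85−0.448) = 10.62/1.402 = 7.573 mg/L.
e^(−k_1 t) = e^(−0.448×2.090) = 0.3921; e^(−k_r t) = e^(−1.85×2.090) = 0.02093.
D = 7.573 × (0.3921 − 0.02093) + 0.275 × 0.02093 = 2.811 + 0.005756 = 2.816 mg/L.
DO = C_s − D = 8.06 − 2.816 = 5.244 mg/L.

DO ≈ 5.24 mg/L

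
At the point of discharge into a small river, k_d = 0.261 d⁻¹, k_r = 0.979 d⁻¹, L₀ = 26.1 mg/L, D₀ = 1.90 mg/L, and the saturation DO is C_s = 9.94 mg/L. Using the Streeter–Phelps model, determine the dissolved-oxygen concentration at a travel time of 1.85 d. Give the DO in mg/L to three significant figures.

DO ≈ 5.33 mg/L

k_d L₀/(k_r−k_d) = 0.261×26.1/(0.979−0.261) = 6.812/0.7180 = 9.488 mg/L.
e^(−k_d t) = e^(−0.261×1.850) = 0.6170; e^(−k_r t) = e^(−0.979×1.850) = 0.1635.
D = 9.488 × (0.6170 − 0.1635) + 1.90 × 0.1635 = 4.303 + 0.3106 = 4.614 mg/L.
DO = C_s − D = 9.94 − 4.614 = 5.326 mg/L.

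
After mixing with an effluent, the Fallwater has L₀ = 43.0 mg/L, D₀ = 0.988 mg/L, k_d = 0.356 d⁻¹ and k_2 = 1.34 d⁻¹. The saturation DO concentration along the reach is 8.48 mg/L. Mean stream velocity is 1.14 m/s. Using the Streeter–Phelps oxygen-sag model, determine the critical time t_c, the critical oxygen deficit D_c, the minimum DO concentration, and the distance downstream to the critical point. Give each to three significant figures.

At the critical point dD/dt = 0, so k_d L₀ e^(−k_d t) = k_2 D. Substituting D(t) from the Streeter–Phelps equation and solving for t gives
t_c = ln[(k_2/k_d)(1 − D₀(k_2−k_d)/(k_d L₀))] / (k_2−k_d).
Here k_2−k_d = 0.9840 d⁻¹ and 1 − D₀(k_2−k_d)/(k_d L₀) = 1 − 0.988×0.9840/(0.356×43.0) = 0.9365, so
t_c = ln(3.764 × 0.9365) / 0.9840 = 1.260 / 0.9840 = 1.280 d.
D_c = (k_d/k_2) L₀ e^(−k_d t_c) = (0.356/1.34) × 43.0 × e^(−0.356×1.280) = 0.2657 × 43.0 × 0.6339 = 7.242 mg/L.
Minimum DO = C_s − D_c = 8.48 − 7.242 = 1.238 mg/L.
x_c = v t_c = 1.14 m/s × 1.280 d × 86400 s/d = 126100 m ≈ 126 km.

t_c ≈ 1.28 d; D_c ≈ 7.24 mg/L; min DO ≈ 1.24 mg/L; x_c ≈ 126 km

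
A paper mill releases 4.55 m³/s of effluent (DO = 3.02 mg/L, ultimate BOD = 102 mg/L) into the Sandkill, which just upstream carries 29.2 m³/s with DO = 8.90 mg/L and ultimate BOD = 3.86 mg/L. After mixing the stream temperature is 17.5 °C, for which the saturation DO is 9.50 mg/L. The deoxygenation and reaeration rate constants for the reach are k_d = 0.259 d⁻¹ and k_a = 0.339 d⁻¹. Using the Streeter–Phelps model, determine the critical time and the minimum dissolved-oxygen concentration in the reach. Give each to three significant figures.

Mixed DO = (29.2×8.90 + 4.55×3.02)/(29.2+4.55) = 273.6/33.75 = 8.107 mg/L.
Mixed L₀ = (29.2×3.86 + 4.55×102)/(33.75) = 576.8/33.75 = 17.09 mg/L.
Initial deficit D₀ = C_s − DO₀ = 9.50 − 8.107 = 1.393 mg/L.
t_c = (1/0.08000) ln[(0.339/0.259)(1 − 1.393×0.08000/(0.259×17.09))] = 12.50 × ln(1.276) = 3.046 d.
D_c = (0.259/0.339) × 17.09 × e^(−0.259×3.046) = 0.7640 × 17.09 × 0.4543 = 5.933 mg/L.
Minimum DO = 9.50 − 5.933 = 3.567 mg/L.

t_c ≈ 3.05 d; minimum DO ≈ 3.57 mg/L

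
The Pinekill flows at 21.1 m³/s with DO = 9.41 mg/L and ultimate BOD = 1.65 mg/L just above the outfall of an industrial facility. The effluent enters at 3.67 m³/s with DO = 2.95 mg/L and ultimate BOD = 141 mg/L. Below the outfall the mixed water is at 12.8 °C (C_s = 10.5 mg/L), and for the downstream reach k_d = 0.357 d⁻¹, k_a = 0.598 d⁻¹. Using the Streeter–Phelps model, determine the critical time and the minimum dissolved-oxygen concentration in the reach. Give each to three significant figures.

t_c ≈ 1.87 d; minimum DO ≈ 3.68 mg/L

Mixed DO = (21.1×9.41 + 3.67×2.95)/(21.1+3.67) = 209.4/24.77 = 8.453 mg/L.
Mixed L₀ = (21.1×1.65 + 3.67×141)/(24.77) = 552.3/24.77 = 22.30 mg/L.
Initial deficit D₀ = C_s − DO₀ = 10.5 − 8.453 = 2.047 mg/L.
t_c = (1/0.2410) ln[(0.598/0.357)(1 − 2.047×0.2410/(0.357×22.30))] = 4.149 × ln(1.571) = 1.875 d.
D_c = (0.357/0.598) × 22.30 × e^(−0.357×1.875) = 0.5970 × 22.30 × 0.5120 = 6.816 mg/L.
Minimum DO = 10.5 − 6.816 = 3.684 mg/L.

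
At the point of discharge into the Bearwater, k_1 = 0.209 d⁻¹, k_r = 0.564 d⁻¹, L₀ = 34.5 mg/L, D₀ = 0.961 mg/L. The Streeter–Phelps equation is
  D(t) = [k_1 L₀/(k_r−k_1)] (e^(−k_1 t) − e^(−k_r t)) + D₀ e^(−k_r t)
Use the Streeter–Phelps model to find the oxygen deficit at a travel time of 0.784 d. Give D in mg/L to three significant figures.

D ≈ 4.81 mg/L

k_1 L₀/(k_r−k_1) = 0.209×34.5/(0.564−0.209) = 7.210/0.3550 = 20.31 mg/L.
e^(−k_1 t) = e^(−0.209×0.7840) = 0.8489; e^(−k_r t) = e^(−0.564×0.7840) = 0.6426.
D = 20.31 × (0.8489 − 0.6426) + 0.961 × 0.6426 = 4.189 + 0.6176 = 4.806 mg/L.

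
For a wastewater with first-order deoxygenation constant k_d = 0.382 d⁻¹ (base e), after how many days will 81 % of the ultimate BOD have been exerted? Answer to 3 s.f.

y/L₀ = 1 − e^(−k_d t) = 0.81 ⇒ e^(−k_d t) = 0.190
t = −ln(0.190) / 0.382 = 1.661 / 0.382 = 4.347 d.

t ≈ 4.35 d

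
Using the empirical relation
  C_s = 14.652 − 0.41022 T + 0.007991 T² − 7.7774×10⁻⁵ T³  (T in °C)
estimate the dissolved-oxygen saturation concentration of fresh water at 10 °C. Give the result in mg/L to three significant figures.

C_s = 14.652 − 0.41022×10 + 0.007991×10² − 7.7774×10⁻⁵×10³ = 11.27 mg/L.

C_s ≈ 11.3 mg/L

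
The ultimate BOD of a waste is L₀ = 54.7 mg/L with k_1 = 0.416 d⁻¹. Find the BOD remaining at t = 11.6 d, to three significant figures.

L_t = L₀ e^(−k_1 t) = 54.7 × e^(−0.416×11.6) = 54.7 × 0.008022 = 0.4388 mg/L.

L ≈ 0.439 mg/L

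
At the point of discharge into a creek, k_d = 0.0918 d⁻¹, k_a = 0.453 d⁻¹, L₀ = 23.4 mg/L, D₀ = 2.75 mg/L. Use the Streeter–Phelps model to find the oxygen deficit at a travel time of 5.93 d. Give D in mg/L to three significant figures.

D ≈ 3.23 mg/L

k_d L₀/(k_a−k_d) = 0.0918×23.4/(0.453−0.0918) = 2.148/0.3612 = 5.947 mg/L.
e^(−k_d t) = e^(−0.0918×5.930) = 0.5802; e^(−k_a t) = e^(−0.453×5.930) = 0.06813.
D = 5.947 × (0.5802 − 0.06813) + 2.75 × 0.06813 = 3.045 + 0.1874 = 3.233 mg/L.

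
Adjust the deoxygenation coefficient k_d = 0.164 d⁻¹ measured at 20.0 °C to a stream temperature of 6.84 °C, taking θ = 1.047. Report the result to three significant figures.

k_d(T₂) = k_d(T₁) · θ^(T₂−T₁) = 0.164 × 1.047^(6.84−20.0)
= 0.164 × 1.047^-13.2 = 0.164 × 0.5464 = 0.08961 d⁻¹.

k_d ≈ 0.0896 d⁻¹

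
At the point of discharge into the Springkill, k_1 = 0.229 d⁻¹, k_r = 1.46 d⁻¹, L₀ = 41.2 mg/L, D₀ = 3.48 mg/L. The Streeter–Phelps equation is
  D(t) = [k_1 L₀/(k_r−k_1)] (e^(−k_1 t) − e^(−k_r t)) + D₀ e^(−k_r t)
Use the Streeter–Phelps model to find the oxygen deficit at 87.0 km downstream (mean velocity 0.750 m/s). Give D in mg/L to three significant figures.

Travel time t = x/v = 87.0 km / (0.750 m/s) = 87000 m / 0.750 m/s = 116000 s = 1.343 d.
k_1 L₀/(k_r−k_1) = 0.229×41.2/(1.46−0.229) = 9.435/1.231 = 7.664 mg/L.
e^(−k_1 t) = e^(−0.229×1.343) = 0.7353; e^(−k_r t) = e^(−1.46×1.343) = 0.1408.
D = 7.664 × (0.7353 − 0.1408) + 3.48 × 0.1408 = 4.556 + 0.4901 = 5.046 mg/L.

D ≈ 5.05 mg/L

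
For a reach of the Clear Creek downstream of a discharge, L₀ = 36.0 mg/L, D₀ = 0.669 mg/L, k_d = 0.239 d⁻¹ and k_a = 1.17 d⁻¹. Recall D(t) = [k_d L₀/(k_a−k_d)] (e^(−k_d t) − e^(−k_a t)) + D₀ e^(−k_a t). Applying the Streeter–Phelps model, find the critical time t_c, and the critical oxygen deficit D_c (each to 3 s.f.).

At the critical point dD/dt = 0, so k_d L₀ e^(−k_d t) = k_a D. Substituting D(t) from the Streeter–Phelps equation and solving for t gives
t_c = ln[(k_a/k_d)(1 − D₀(k_a−k_d)/(k_d L₀))] / (k_a−k_d).
Here k_a−k_d = 0.9310 d⁻¹ and 1 − D₀(k_a−k_d)/(k_d L₀) = 1 − 0.669×0.9310/(0.239×36.0) = 0.9276, so
t_c = ln(4.895 × 0.9276) / 0.9310 = 1.513 / 0.9310 = 1.625 d.
D_c = (k_d/k_a) L₀ e^(−k_d t_c) = (0.239/1.17) × 36.0 × e^(−0.239×1.625) = 0.2043 × 36.0 × 0.6781 = 4.987 mg/L.

t_c ≈ 1.63 d; D_c ≈ 4.99 mg/L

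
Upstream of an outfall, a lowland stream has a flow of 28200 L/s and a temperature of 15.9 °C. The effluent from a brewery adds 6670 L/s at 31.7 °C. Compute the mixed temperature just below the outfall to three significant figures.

18.9 °C

Flow-weighted mixing: C = (Q_r C_r + Q_w C_w)/(Q_r + Q_w)
= (28200×15.9 + 6670×31.7)/(28200 + 6670) = 659800/34870 = 18.92 °C.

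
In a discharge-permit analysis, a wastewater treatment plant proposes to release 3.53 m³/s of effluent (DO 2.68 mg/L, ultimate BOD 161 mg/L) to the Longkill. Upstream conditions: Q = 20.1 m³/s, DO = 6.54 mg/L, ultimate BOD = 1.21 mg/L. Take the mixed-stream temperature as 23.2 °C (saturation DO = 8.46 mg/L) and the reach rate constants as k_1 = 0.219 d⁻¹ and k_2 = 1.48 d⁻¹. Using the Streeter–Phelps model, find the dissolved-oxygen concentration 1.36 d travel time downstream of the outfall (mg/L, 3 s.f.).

DO ≈ 5.47 mg/L

Mixed DO = (20.1×6.54 + 3.53×2.68)/(20.1+3.53) = 140.9/23.63 = 5.963 mg/L.
Mixed L₀ = (20.1×1.21 + 3.53×161)/(23.63) = 592.7/23.63 = 25.08 mg/L.
Initial deficit D₀ = C_s − DO₀ = 8.46 − 5.963 = 2.497 mg/L.
D(1.36) = [0.219×25.08/(1.48−0.219)](e^(−0.219×1.36) − e^(−1.48×1.36)) + 2.497 e^(−1.48×1.36)
= 4.356 × (0.7424 − 0.1336) + 2.497 × 0.1336 = 2.985 mg/L.
DO = 8.46 − 2.985 = 5.475 mg/L.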